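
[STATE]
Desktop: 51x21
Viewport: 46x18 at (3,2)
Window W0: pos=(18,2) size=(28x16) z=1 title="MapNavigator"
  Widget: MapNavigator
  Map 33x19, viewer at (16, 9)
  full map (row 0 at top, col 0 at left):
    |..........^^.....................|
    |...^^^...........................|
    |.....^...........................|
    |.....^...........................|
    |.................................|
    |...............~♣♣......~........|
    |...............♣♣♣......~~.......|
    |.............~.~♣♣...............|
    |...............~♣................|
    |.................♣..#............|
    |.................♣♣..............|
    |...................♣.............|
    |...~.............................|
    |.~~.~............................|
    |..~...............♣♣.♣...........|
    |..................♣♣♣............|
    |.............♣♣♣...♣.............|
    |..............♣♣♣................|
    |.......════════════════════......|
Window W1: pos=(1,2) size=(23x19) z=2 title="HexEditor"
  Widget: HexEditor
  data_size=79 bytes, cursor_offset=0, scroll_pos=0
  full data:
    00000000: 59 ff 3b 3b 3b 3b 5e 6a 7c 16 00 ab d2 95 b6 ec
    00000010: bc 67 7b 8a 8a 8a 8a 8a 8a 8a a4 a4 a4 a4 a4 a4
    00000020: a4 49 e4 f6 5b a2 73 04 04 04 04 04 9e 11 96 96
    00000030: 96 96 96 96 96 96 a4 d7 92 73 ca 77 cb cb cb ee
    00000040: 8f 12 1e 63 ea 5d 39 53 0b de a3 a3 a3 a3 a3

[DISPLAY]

━━━━━━━━━━━━━━━━━━━━┓━━━━━━━━━━━━━━━━━━━━━┓   
HexEditor           ┃avigator             ┃   
────────────────────┨─────────────────────┨   
0000000  59 ff 3b 3b┃.....................┃   
0000010  bc 67 7b 8a┃.....................┃   
0000020  a4 49 e4 f6┃.......~♣♣......~....┃   
0000030  96 96 96 96┃.......♣♣♣......~~...┃   
0000040  8f 12 1e 63┃.....~.~♣♣...........┃   
                    ┃.......~♣............┃   
                    ┃........@♣..#........┃   
                    ┃.........♣♣..........┃   
                    ┃...........♣.........┃   
                    ┃.....................┃   
                    ┃.....................┃   
                    ┃..........♣♣.♣.......┃   
                    ┃━━━━━━━━━━━━━━━━━━━━━┛   
                    ┃                         
                    ┃                         


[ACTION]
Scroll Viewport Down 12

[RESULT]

HexEditor           ┃avigator             ┃   
────────────────────┨─────────────────────┨   
0000000  59 ff 3b 3b┃.....................┃   
0000010  bc 67 7b 8a┃.....................┃   
0000020  a4 49 e4 f6┃.......~♣♣......~....┃   
0000030  96 96 96 96┃.......♣♣♣......~~...┃   
0000040  8f 12 1e 63┃.....~.~♣♣...........┃   
                    ┃.......~♣............┃   
                    ┃........@♣..#........┃   
                    ┃.........♣♣..........┃   
                    ┃...........♣.........┃   
                    ┃.....................┃   
                    ┃.....................┃   
                    ┃..........♣♣.♣.......┃   
                    ┃━━━━━━━━━━━━━━━━━━━━━┛   
                    ┃                         
                    ┃                         
━━━━━━━━━━━━━━━━━━━━┛                         


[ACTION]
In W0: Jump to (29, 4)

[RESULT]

HexEditor           ┃avigator             ┃   
────────────────────┨─────────────────────┨   
0000000  59 ff 3b 3b┃                     ┃   
0000010  bc 67 7b 8a┃                     ┃   
0000020  a4 49 e4 f6┃............         ┃   
0000030  96 96 96 96┃............         ┃   
0000040  8f 12 1e 63┃............         ┃   
                    ┃............         ┃   
                    ┃........@...         ┃   
                    ┃...~........         ┃   
                    ┃...~~.......         ┃   
                    ┃............         ┃   
                    ┃............         ┃   
                    ┃............         ┃   
                    ┃━━━━━━━━━━━━━━━━━━━━━┛   
                    ┃                         
                    ┃                         
━━━━━━━━━━━━━━━━━━━━┛                         


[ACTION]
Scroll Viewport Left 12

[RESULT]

 ┃ HexEditor           ┃avigator             ┃
 ┠─────────────────────┨─────────────────────┨
 ┃00000000  59 ff 3b 3b┃                     ┃
 ┃00000010  bc 67 7b 8a┃                     ┃
 ┃00000020  a4 49 e4 f6┃............         ┃
 ┃00000030  96 96 96 96┃............         ┃
 ┃00000040  8f 12 1e 63┃............         ┃
 ┃                     ┃............         ┃
 ┃                     ┃........@...         ┃
 ┃                     ┃...~........         ┃
 ┃                     ┃...~~.......         ┃
 ┃                     ┃............         ┃
 ┃                     ┃............         ┃
 ┃                     ┃............         ┃
 ┃                     ┃━━━━━━━━━━━━━━━━━━━━━┛
 ┃                     ┃                      
 ┃                     ┃                      
 ┗━━━━━━━━━━━━━━━━━━━━━┛                      


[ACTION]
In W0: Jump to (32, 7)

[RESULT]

 ┃ HexEditor           ┃avigator             ┃
 ┠─────────────────────┨─────────────────────┨
 ┃00000000  59 ff 3b 3b┃.........            ┃
 ┃00000010  bc 67 7b 8a┃.........            ┃
 ┃00000020  a4 49 e4 f6┃.........            ┃
 ┃00000030  96 96 96 96┃.........            ┃
 ┃00000040  8f 12 1e 63┃~........            ┃
 ┃                     ┃~~.......            ┃
 ┃                     ┃........@            ┃
 ┃                     ┃.........            ┃
 ┃                     ┃.........            ┃
 ┃                     ┃.........            ┃
 ┃                     ┃.........            ┃
 ┃                     ┃.........            ┃
 ┃                     ┃━━━━━━━━━━━━━━━━━━━━━┛
 ┃                     ┃                      
 ┃                     ┃                      
 ┗━━━━━━━━━━━━━━━━━━━━━┛                      


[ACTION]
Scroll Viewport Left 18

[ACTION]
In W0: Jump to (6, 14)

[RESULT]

 ┃ HexEditor           ┃avigator             ┃
 ┠─────────────────────┨─────────────────────┨
 ┃00000000  59 ff 3b 3b┃  ...............~♣..┃
 ┃00000010  bc 67 7b 8a┃  .................♣.┃
 ┃00000020  a4 49 e4 f6┃  .................♣♣┃
 ┃00000030  96 96 96 96┃  ...................┃
 ┃00000040  8f 12 1e 63┃  ...~...............┃
 ┃                     ┃  .~~.~..............┃
 ┃                     ┃  ..~...@...........♣┃
 ┃                     ┃  ..................♣┃
 ┃                     ┃  .............♣♣♣...┃
 ┃                     ┃  ..............♣♣♣..┃
 ┃                     ┃  .......════════════┃
 ┃                     ┃                     ┃
 ┃                     ┃━━━━━━━━━━━━━━━━━━━━━┛
 ┃                     ┃                      
 ┃                     ┃                      
 ┗━━━━━━━━━━━━━━━━━━━━━┛                      


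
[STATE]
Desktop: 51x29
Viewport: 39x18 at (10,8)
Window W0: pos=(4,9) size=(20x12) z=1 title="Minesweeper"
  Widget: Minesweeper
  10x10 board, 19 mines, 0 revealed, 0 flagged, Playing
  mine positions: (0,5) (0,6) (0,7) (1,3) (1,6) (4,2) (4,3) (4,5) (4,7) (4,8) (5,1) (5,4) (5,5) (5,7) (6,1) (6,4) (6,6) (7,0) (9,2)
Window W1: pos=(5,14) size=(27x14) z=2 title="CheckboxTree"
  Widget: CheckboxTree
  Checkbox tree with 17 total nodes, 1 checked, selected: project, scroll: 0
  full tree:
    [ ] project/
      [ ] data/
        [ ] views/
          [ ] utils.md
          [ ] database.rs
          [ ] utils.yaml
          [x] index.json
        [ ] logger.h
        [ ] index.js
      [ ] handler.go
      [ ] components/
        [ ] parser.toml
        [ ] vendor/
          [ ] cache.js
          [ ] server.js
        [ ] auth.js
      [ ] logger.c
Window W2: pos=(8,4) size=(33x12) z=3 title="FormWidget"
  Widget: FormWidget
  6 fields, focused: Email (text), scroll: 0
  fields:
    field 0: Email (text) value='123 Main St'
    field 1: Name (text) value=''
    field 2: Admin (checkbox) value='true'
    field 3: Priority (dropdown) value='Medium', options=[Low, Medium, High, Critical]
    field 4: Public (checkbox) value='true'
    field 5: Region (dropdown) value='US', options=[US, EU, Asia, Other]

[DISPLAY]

 Name:       [               ]┃        
 Admin:      [x]              ┃        
 Priority:   [Medium        ▼]┃        
 Public:     [x]              ┃        
 Region:     [US            ▼]┃        
                              ┃        
                              ┃        
━━━━━━━━━━━━━━━━━━━━━━━━━━━━━━┛        
─────────────────────┨                 
 project/            ┃                 
-] data/             ┃                 
 [-] views/          ┃                 
   [ ] utils.md      ┃                 
   [ ] database.rs   ┃                 
   [ ] utils.yaml    ┃                 
   [x] index.json    ┃                 
 [ ] logger.h        ┃                 
 [ ] index.js        ┃                 


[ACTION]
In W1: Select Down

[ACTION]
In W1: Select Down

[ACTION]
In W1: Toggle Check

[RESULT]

 Name:       [               ]┃        
 Admin:      [x]              ┃        
 Priority:   [Medium        ▼]┃        
 Public:     [x]              ┃        
 Region:     [US            ▼]┃        
                              ┃        
                              ┃        
━━━━━━━━━━━━━━━━━━━━━━━━━━━━━━┛        
─────────────────────┨                 
 project/            ┃                 
-] data/             ┃                 
 [x] views/          ┃                 
   [x] utils.md      ┃                 
   [x] database.rs   ┃                 
   [x] utils.yaml    ┃                 
   [x] index.json    ┃                 
 [ ] logger.h        ┃                 
 [ ] index.js        ┃                 


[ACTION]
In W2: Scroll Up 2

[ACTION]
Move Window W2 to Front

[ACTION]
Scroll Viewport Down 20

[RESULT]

 Public:     [x]              ┃        
 Region:     [US            ▼]┃        
                              ┃        
                              ┃        
━━━━━━━━━━━━━━━━━━━━━━━━━━━━━━┛        
─────────────────────┨                 
 project/            ┃                 
-] data/             ┃                 
 [x] views/          ┃                 
   [x] utils.md      ┃                 
   [x] database.rs   ┃                 
   [x] utils.yaml    ┃                 
   [x] index.json    ┃                 
 [ ] logger.h        ┃                 
 [ ] index.js        ┃                 
 ] handler.go        ┃                 
━━━━━━━━━━━━━━━━━━━━━┛                 
                                       


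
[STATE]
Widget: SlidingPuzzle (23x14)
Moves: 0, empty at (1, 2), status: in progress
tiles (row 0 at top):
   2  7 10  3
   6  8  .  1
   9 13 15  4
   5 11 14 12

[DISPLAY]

┌────┬────┬────┬────┐  
│  2 │  7 │ 10 │  3 │  
├────┼────┼────┼────┤  
│  6 │  8 │    │  1 │  
├────┼────┼────┼────┤  
│  9 │ 13 │ 15 │  4 │  
├────┼────┼────┼────┤  
│  5 │ 11 │ 14 │ 12 │  
└────┴────┴────┴────┘  
Moves: 0               
                       
                       
                       
                       


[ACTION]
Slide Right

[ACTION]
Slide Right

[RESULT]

┌────┬────┬────┬────┐  
│  2 │  7 │ 10 │  3 │  
├────┼────┼────┼────┤  
│    │  6 │  8 │  1 │  
├────┼────┼────┼────┤  
│  9 │ 13 │ 15 │  4 │  
├────┼────┼────┼────┤  
│  5 │ 11 │ 14 │ 12 │  
└────┴────┴────┴────┘  
Moves: 2               
                       
                       
                       
                       


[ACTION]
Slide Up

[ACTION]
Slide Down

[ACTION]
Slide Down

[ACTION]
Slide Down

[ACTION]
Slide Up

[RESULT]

┌────┬────┬────┬────┐  
│  2 │  7 │ 10 │  3 │  
├────┼────┼────┼────┤  
│    │  6 │  8 │  1 │  
├────┼────┼────┼────┤  
│  9 │ 13 │ 15 │  4 │  
├────┼────┼────┼────┤  
│  5 │ 11 │ 14 │ 12 │  
└────┴────┴────┴────┘  
Moves: 6               
                       
                       
                       
                       


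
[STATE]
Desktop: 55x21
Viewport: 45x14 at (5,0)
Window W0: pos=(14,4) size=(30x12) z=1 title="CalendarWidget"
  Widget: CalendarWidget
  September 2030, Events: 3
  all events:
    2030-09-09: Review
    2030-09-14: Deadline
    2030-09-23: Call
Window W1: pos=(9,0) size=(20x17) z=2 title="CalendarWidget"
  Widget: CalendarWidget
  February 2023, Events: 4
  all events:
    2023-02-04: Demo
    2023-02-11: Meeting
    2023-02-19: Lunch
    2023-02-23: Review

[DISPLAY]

    ┏━━━━━━━━━━━━━━━━━━┓                     
    ┃ CalendarWidget   ┃                     
    ┠──────────────────┨                     
    ┃  February 2023   ┃                     
    ┃Mo Tu We Th Fr Sa ┃━━━━━━━━━━━━━━┓      
    ┃       1  2  3  4*┃t             ┃      
    ┃ 6  7  8  9 10 11*┃──────────────┨      
    ┃13 14 15 16 17 18 ┃er 2030       ┃      
    ┃20 21 22 23* 24 25┃ Sa Su        ┃      
    ┃27 28             ┃     1        ┃      
    ┃                  ┃  7  8        ┃      
    ┃                  ┃3 14* 15      ┃      
    ┃                  ┃ 21 22        ┃      
    ┃                  ┃7 28 29       ┃      


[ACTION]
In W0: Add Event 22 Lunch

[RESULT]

    ┏━━━━━━━━━━━━━━━━━━┓                     
    ┃ CalendarWidget   ┃                     
    ┠──────────────────┨                     
    ┃  February 2023   ┃                     
    ┃Mo Tu We Th Fr Sa ┃━━━━━━━━━━━━━━┓      
    ┃       1  2  3  4*┃t             ┃      
    ┃ 6  7  8  9 10 11*┃──────────────┨      
    ┃13 14 15 16 17 18 ┃er 2030       ┃      
    ┃20 21 22 23* 24 25┃ Sa Su        ┃      
    ┃27 28             ┃     1        ┃      
    ┃                  ┃  7  8        ┃      
    ┃                  ┃3 14* 15      ┃      
    ┃                  ┃ 21 22*       ┃      
    ┃                  ┃7 28 29       ┃      


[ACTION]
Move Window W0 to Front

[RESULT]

    ┏━━━━━━━━━━━━━━━━━━┓                     
    ┃ CalendarWidget   ┃                     
    ┠──────────────────┨                     
    ┃  February 2023   ┃                     
    ┃Mo T┏━━━━━━━━━━━━━━━━━━━━━━━━━━━━┓      
    ┃    ┃ CalendarWidget             ┃      
    ┃ 6  ┠────────────────────────────┨      
    ┃13 1┃       September 2030       ┃      
    ┃20 2┃Mo Tu We Th Fr Sa Su        ┃      
    ┃27 2┃                   1        ┃      
    ┃    ┃ 2  3  4  5  6  7  8        ┃      
    ┃    ┃ 9* 10 11 12 13 14* 15      ┃      
    ┃    ┃16 17 18 19 20 21 22*       ┃      
    ┃    ┃23* 24 25 26 27 28 29       ┃      


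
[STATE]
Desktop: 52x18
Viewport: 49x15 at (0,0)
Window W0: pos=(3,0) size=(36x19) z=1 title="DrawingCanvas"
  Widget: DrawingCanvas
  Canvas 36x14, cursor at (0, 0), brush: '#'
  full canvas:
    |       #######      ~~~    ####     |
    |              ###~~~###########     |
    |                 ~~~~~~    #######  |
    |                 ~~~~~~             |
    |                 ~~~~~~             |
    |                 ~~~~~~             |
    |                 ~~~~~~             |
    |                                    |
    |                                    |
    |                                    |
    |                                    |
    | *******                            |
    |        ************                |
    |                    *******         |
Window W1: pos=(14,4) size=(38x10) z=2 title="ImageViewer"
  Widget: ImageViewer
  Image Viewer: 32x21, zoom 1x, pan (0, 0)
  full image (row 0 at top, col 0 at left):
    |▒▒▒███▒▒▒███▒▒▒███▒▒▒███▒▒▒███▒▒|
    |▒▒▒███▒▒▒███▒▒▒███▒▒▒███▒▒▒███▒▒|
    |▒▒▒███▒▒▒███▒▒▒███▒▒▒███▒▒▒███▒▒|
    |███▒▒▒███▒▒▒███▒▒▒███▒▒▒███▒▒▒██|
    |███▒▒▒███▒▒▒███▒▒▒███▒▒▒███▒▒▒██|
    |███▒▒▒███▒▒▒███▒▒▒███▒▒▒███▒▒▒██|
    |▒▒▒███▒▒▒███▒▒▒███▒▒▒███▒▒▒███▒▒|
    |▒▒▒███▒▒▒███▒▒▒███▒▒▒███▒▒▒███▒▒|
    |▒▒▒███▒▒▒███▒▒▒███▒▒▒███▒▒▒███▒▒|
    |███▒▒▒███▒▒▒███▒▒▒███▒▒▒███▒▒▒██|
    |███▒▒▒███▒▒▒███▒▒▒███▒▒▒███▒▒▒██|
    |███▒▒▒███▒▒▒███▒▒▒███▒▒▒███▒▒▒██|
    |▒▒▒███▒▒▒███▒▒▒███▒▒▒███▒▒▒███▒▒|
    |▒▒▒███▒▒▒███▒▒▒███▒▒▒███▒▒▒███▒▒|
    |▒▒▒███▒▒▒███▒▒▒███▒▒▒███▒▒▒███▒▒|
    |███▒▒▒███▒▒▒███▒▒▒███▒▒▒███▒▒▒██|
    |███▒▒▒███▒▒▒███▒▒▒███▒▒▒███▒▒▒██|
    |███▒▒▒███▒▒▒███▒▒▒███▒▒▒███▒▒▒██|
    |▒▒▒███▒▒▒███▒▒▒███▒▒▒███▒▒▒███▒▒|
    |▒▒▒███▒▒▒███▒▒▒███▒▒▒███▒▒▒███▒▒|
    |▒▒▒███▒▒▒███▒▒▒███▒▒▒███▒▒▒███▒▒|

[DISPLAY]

   ┏━━━━━━━━━━━━━━━━━━━━━━━━━━━━━━━━━━┓          
   ┃ DrawingCanvas                    ┃          
   ┠──────────────────────────────────┨          
   ┃+      #######      ~~~    ####   ┃          
   ┃          ┏━━━━━━━━━━━━━━━━━━━━━━━━━━━━━━━━━━
   ┃          ┃ ImageViewer                      
   ┃          ┠──────────────────────────────────
   ┃          ┃▒▒▒███▒▒▒███▒▒▒███▒▒▒███▒▒▒███▒▒  
   ┃          ┃▒▒▒███▒▒▒███▒▒▒███▒▒▒███▒▒▒███▒▒  
   ┃          ┃▒▒▒███▒▒▒███▒▒▒███▒▒▒███▒▒▒███▒▒  
   ┃          ┃███▒▒▒███▒▒▒███▒▒▒███▒▒▒███▒▒▒██  
   ┃          ┃███▒▒▒███▒▒▒███▒▒▒███▒▒▒███▒▒▒██  
   ┃          ┃███▒▒▒███▒▒▒███▒▒▒███▒▒▒███▒▒▒██  
   ┃          ┗━━━━━━━━━━━━━━━━━━━━━━━━━━━━━━━━━━
   ┃ *******                          ┃          


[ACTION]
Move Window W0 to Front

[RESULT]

   ┏━━━━━━━━━━━━━━━━━━━━━━━━━━━━━━━━━━┓          
   ┃ DrawingCanvas                    ┃          
   ┠──────────────────────────────────┨          
   ┃+      #######      ~~~    ####   ┃          
   ┃              ###~~~###########   ┃━━━━━━━━━━
   ┃                 ~~~~~~    #######┃          
   ┃                 ~~~~~~           ┃──────────
   ┃                 ~~~~~~           ┃▒▒▒███▒▒  
   ┃                 ~~~~~~           ┃▒▒▒███▒▒  
   ┃                 ~~~~~~           ┃▒▒▒███▒▒  
   ┃                                  ┃███▒▒▒██  
   ┃                                  ┃███▒▒▒██  
   ┃                                  ┃███▒▒▒██  
   ┃                                  ┃━━━━━━━━━━
   ┃ *******                          ┃          


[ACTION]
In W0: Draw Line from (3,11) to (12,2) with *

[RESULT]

   ┏━━━━━━━━━━━━━━━━━━━━━━━━━━━━━━━━━━┓          
   ┃ DrawingCanvas                    ┃          
   ┠──────────────────────────────────┨          
   ┃+      #######      ~~~    ####   ┃          
   ┃              ###~~~###########   ┃━━━━━━━━━━
   ┃                 ~~~~~~    #######┃          
   ┃           *     ~~~~~~           ┃──────────
   ┃          *      ~~~~~~           ┃▒▒▒███▒▒  
   ┃         *       ~~~~~~           ┃▒▒▒███▒▒  
   ┃        *        ~~~~~~           ┃▒▒▒███▒▒  
   ┃       *                          ┃███▒▒▒██  
   ┃      *                           ┃███▒▒▒██  
   ┃     *                            ┃███▒▒▒██  
   ┃    *                             ┃━━━━━━━━━━
   ┃ *******                          ┃          


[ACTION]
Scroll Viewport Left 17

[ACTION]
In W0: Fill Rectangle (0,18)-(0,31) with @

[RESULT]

   ┏━━━━━━━━━━━━━━━━━━━━━━━━━━━━━━━━━━┓          
   ┃ DrawingCanvas                    ┃          
   ┠──────────────────────────────────┨          
   ┃+      #######    @@@@@@@@@@@@@@  ┃          
   ┃              ###~~~###########   ┃━━━━━━━━━━
   ┃                 ~~~~~~    #######┃          
   ┃           *     ~~~~~~           ┃──────────
   ┃          *      ~~~~~~           ┃▒▒▒███▒▒  
   ┃         *       ~~~~~~           ┃▒▒▒███▒▒  
   ┃        *        ~~~~~~           ┃▒▒▒███▒▒  
   ┃       *                          ┃███▒▒▒██  
   ┃      *                           ┃███▒▒▒██  
   ┃     *                            ┃███▒▒▒██  
   ┃    *                             ┃━━━━━━━━━━
   ┃ *******                          ┃          


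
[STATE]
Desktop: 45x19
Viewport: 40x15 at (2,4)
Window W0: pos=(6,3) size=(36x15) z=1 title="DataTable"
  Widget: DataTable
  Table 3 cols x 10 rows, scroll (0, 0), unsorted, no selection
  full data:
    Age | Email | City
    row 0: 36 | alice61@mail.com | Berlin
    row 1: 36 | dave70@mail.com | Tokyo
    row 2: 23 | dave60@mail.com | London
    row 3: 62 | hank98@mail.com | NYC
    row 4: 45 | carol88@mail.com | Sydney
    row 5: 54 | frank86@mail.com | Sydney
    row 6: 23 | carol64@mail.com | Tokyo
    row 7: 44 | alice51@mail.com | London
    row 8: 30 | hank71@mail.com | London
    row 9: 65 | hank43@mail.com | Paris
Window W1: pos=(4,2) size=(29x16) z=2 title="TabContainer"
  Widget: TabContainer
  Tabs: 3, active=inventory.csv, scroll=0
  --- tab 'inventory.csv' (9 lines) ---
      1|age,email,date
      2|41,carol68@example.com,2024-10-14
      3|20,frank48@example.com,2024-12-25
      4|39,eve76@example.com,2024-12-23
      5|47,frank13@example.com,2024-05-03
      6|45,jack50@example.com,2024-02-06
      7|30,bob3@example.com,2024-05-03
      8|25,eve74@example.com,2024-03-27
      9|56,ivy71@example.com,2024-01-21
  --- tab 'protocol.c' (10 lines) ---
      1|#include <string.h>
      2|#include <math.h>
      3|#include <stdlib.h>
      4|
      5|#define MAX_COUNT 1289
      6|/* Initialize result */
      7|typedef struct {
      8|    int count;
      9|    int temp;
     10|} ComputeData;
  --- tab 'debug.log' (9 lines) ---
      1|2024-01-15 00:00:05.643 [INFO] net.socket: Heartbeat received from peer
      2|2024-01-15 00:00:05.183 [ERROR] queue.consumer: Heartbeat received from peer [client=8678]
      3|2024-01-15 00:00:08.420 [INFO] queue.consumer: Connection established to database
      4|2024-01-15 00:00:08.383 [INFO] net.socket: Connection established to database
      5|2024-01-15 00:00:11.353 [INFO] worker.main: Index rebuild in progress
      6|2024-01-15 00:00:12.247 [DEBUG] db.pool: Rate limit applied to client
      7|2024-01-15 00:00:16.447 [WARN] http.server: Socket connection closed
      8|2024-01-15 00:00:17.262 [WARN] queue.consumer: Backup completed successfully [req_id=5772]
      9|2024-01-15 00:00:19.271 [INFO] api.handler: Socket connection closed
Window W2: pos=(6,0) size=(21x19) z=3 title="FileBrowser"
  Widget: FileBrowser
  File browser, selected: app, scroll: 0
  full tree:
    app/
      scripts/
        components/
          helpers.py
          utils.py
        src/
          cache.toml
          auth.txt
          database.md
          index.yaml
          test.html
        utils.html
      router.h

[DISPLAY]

  ┠─┃    [+] scripts/   ┃─────┨        ┃
  ┃[┃    router.h       ┃col.c┃────────┨
  ┃─┃                   ┃─────┃        ┃
  ┃a┃                   ┃     ┃─       ┃
  ┃4┃                   ┃,2024┃n       ┃
  ┃2┃                   ┃,2024┃        ┃
  ┃3┃                   ┃024-1┃n       ┃
  ┃4┃                   ┃,2024┃        ┃
  ┃4┃                   ┃2024-┃y       ┃
  ┃3┃                   ┃24-05┃y       ┃
  ┃2┃                   ┃024-0┃        ┃
  ┃5┃                   ┃024-0┃n       ┃
  ┃ ┃                   ┃     ┃n       ┃
  ┗━┃                   ┃━━━━━┛━━━━━━━━┛
    ┗━━━━━━━━━━━━━━━━━━━┛               


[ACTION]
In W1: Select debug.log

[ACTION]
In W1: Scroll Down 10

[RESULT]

  ┠─┃    [+] scripts/   ┃─────┨        ┃
  ┃ ┃    router.h       ┃col.c┃────────┨
  ┃─┃                   ┃─────┃        ┃
  ┃2┃                   ┃1 [IN┃─       ┃
  ┃ ┃                   ┃     ┃n       ┃
  ┃ ┃                   ┃     ┃        ┃
  ┃ ┃                   ┃     ┃n       ┃
  ┃ ┃                   ┃     ┃        ┃
  ┃ ┃                   ┃     ┃y       ┃
  ┃ ┃                   ┃     ┃y       ┃
  ┃ ┃                   ┃     ┃        ┃
  ┃ ┃                   ┃     ┃n       ┃
  ┃ ┃                   ┃     ┃n       ┃
  ┗━┃                   ┃━━━━━┛━━━━━━━━┛
    ┗━━━━━━━━━━━━━━━━━━━┛               


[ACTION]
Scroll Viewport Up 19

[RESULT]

    ┏━━━━━━━━━━━━━━━━━━━┓               
    ┃ FileBrowser       ┃               
  ┏━┠───────────────────┨━━━━━┓         
  ┃ ┃> [-] app/         ┃     ┃━━━━━━━━┓
  ┠─┃    [+] scripts/   ┃─────┨        ┃
  ┃ ┃    router.h       ┃col.c┃────────┨
  ┃─┃                   ┃─────┃        ┃
  ┃2┃                   ┃1 [IN┃─       ┃
  ┃ ┃                   ┃     ┃n       ┃
  ┃ ┃                   ┃     ┃        ┃
  ┃ ┃                   ┃     ┃n       ┃
  ┃ ┃                   ┃     ┃        ┃
  ┃ ┃                   ┃     ┃y       ┃
  ┃ ┃                   ┃     ┃y       ┃
  ┃ ┃                   ┃     ┃        ┃


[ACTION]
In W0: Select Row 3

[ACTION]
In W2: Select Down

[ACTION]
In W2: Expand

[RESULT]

    ┏━━━━━━━━━━━━━━━━━━━┓               
    ┃ FileBrowser       ┃               
  ┏━┠───────────────────┨━━━━━┓         
  ┃ ┃  [-] app/         ┃     ┃━━━━━━━━┓
  ┠─┃  > [-] scripts/   ┃─────┨        ┃
  ┃ ┃      [+] component┃col.c┃────────┨
  ┃─┃      [+] src/     ┃─────┃        ┃
  ┃2┃      utils.html   ┃1 [IN┃─       ┃
  ┃ ┃    router.h       ┃     ┃n       ┃
  ┃ ┃                   ┃     ┃        ┃
  ┃ ┃                   ┃     ┃n       ┃
  ┃ ┃                   ┃     ┃        ┃
  ┃ ┃                   ┃     ┃y       ┃
  ┃ ┃                   ┃     ┃y       ┃
  ┃ ┃                   ┃     ┃        ┃


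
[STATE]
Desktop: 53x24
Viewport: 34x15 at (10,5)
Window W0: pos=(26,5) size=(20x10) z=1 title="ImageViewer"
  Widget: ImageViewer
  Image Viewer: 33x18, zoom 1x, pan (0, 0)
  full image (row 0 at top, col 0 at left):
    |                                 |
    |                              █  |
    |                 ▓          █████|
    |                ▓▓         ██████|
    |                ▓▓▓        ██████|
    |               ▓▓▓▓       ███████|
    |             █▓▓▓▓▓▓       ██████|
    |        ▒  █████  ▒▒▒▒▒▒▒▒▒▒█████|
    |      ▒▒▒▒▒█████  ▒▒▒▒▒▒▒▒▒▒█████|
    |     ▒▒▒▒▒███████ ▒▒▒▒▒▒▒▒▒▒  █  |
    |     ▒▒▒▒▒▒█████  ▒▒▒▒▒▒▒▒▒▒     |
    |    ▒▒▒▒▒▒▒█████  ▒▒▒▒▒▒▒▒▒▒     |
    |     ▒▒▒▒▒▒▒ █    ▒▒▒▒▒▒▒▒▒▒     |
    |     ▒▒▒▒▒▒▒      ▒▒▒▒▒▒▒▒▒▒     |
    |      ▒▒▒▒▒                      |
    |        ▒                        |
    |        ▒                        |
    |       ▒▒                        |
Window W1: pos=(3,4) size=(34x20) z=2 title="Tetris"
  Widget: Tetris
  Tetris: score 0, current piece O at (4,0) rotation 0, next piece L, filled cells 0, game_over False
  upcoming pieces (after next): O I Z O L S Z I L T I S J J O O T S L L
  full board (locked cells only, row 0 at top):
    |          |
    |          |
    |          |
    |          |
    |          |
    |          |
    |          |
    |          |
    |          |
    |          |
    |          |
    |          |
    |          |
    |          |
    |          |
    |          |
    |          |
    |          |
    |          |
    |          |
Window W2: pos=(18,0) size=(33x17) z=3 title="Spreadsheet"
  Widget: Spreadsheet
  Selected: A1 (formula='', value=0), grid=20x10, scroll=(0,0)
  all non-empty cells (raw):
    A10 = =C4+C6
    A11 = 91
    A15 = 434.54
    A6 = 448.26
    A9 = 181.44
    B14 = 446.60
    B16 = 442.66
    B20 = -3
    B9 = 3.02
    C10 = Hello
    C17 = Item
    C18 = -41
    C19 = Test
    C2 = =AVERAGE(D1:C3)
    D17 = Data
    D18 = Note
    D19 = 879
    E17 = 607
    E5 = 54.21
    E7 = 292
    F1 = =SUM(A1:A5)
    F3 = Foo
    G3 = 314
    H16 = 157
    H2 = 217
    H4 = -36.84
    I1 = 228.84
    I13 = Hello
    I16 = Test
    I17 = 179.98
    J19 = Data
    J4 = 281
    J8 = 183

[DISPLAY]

s       ┃-------------------------
────────┃  1      [0]       0     
    │Nex┃  2        0       0#CIRC
    │  ▒┃  3        0       0     
    │▒▒▒┃  4        0       0     
    │   ┃  5        0       0     
    │   ┃  6   448.26       0     
    │   ┃  7        0       0     
    │Sco┃  8        0       0     
    │0  ┃  9   181.44    3.02     
    │   ┃ 10        0       0Hello
    │   ┗━━━━━━━━━━━━━━━━━━━━━━━━━
    │                     ┃       
    │                     ┃       
    │                     ┃       


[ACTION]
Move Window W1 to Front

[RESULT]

s                         ┃-------
──────────────────────────┨ 0     
    │Next:                ┃ 0#CIRC
    │  ▒                  ┃ 0     
    │▒▒▒                  ┃ 0     
    │                     ┃ 0     
    │                     ┃ 0     
    │                     ┃ 0     
    │Score:               ┃ 0     
    │0                    ┃02     
    │                     ┃ 0Hello
    │                     ┃━━━━━━━
    │                     ┃       
    │                     ┃       
    │                     ┃       


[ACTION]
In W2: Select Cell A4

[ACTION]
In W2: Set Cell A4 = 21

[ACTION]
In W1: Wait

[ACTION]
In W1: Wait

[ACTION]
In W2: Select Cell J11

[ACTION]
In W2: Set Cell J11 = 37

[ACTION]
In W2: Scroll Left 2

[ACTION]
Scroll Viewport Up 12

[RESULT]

        ┏━━━━━━━━━━━━━━━━━━━━━━━━━
        ┃ Spreadsheet             
        ┠─────────────────────────
        ┃J11: 37                  
━━━━━━━━━━━━━━━━━━━━━━━━━━┓     C 
s                         ┃-------
──────────────────────────┨ 0     
    │Next:                ┃ 0#CIRC
    │  ▒                  ┃ 0     
    │▒▒▒                  ┃ 0     
    │                     ┃ 0     
    │                     ┃ 0     
    │                     ┃ 0     
    │Score:               ┃ 0     
    │0                    ┃02     


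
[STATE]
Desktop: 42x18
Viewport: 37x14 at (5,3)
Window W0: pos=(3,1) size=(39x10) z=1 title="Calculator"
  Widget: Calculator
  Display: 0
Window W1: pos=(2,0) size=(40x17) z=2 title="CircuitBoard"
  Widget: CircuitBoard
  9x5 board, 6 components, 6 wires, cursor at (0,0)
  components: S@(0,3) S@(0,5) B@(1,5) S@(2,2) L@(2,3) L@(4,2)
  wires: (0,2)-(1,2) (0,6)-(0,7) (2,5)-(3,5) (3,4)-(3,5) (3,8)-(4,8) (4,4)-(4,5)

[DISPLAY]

 0 1 2 3 4 5 6 7 8                  ┃
 [.]      ·   S       S   · ─ ·     ┃
          │                         ┃
          ·           B             ┃
                                    ┃
          S   L       ·             ┃
                      │             ┃
                  · ─ ·           · ┃
                                  │ ┃
          L       · ─ ·           · ┃
rsor: (0,0)                         ┃
                                    ┃
                                    ┃
━━━━━━━━━━━━━━━━━━━━━━━━━━━━━━━━━━━━┛


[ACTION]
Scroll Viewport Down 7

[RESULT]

 [.]      ·   S       S   · ─ ·     ┃
          │                         ┃
          ·           B             ┃
                                    ┃
          S   L       ·             ┃
                      │             ┃
                  · ─ ·           · ┃
                                  │ ┃
          L       · ─ ·           · ┃
rsor: (0,0)                         ┃
                                    ┃
                                    ┃
━━━━━━━━━━━━━━━━━━━━━━━━━━━━━━━━━━━━┛
                                     


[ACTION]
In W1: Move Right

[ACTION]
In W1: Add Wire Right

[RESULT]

     [.]─ ·   S       S   · ─ ·     ┃
          │                         ┃
          ·           B             ┃
                                    ┃
          S   L       ·             ┃
                      │             ┃
                  · ─ ·           · ┃
                                  │ ┃
          L       · ─ ·           · ┃
rsor: (0,1)                         ┃
                                    ┃
                                    ┃
━━━━━━━━━━━━━━━━━━━━━━━━━━━━━━━━━━━━┛
                                     


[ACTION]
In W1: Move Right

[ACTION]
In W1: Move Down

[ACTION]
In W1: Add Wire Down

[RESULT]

      · ─ ·   S       S   · ─ ·     ┃
          │                         ┃
         [.]          B             ┃
          │                         ┃
          S   L       ·             ┃
                      │             ┃
                  · ─ ·           · ┃
                                  │ ┃
          L       · ─ ·           · ┃
rsor: (1,2)                         ┃
                                    ┃
                                    ┃
━━━━━━━━━━━━━━━━━━━━━━━━━━━━━━━━━━━━┛
                                     


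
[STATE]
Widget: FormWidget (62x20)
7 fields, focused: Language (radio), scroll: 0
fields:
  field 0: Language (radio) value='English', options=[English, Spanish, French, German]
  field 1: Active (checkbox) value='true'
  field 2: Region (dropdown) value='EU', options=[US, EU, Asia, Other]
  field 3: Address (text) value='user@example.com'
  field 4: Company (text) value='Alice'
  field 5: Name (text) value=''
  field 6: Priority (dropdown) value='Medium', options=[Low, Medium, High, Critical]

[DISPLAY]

> Language:   (●) English  ( ) Spanish  ( ) French  ( ) German
  Active:     [x]                                             
  Region:     [EU                                           ▼]
  Address:    [user@example.com                              ]
  Company:    [Alice                                         ]
  Name:       [                                              ]
  Priority:   [Medium                                       ▼]
                                                              
                                                              
                                                              
                                                              
                                                              
                                                              
                                                              
                                                              
                                                              
                                                              
                                                              
                                                              
                                                              


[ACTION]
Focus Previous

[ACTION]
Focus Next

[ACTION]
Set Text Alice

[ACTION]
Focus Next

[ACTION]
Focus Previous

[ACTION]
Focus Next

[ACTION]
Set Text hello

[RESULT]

  Language:   (●) English  ( ) Spanish  ( ) French  ( ) German
> Active:     [x]                                             
  Region:     [EU                                           ▼]
  Address:    [user@example.com                              ]
  Company:    [Alice                                         ]
  Name:       [                                              ]
  Priority:   [Medium                                       ▼]
                                                              
                                                              
                                                              
                                                              
                                                              
                                                              
                                                              
                                                              
                                                              
                                                              
                                                              
                                                              
                                                              
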